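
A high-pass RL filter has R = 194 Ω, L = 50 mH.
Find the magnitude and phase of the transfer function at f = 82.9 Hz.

Step 1 — Angular frequency: ω = 2π·82.9 = 520.9 rad/s.
Step 2 — Transfer function: H(jω) = jωL/(R + jωL).
Step 3 — Numerator jωL = j·26.04; denominator R + jωL = 194 + j26.04.
Step 4 — H = 0.0177 + j0.1319.
Step 5 — Magnitude: |H| = 0.1331 (-17.5 dB); phase: φ = 82.4°.

|H| = 0.1331 (-17.5 dB), φ = 82.4°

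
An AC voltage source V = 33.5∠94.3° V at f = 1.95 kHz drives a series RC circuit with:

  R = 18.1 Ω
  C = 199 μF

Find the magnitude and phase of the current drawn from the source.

Step 1 — Angular frequency: ω = 2π·f = 2π·1950 = 1.225e+04 rad/s.
Step 2 — Component impedances:
  R: Z = R = 18.1 Ω
  C: Z = 1/(jωC) = -j/(ω·C) = 0 - j0.4101 Ω
Step 3 — Series combination: Z_total = R + C = 18.1 - j0.4101 Ω = 18.1∠-1.3° Ω.
Step 4 — Source phasor: V = 33.5∠94.3° V = -2.512 + j33.41 V.
Step 5 — Ohm's law: I = V / Z_total = (-2.512 + j33.41) / (18.1 - j0.4101) = -0.1805 + j1.842 A.
Step 6 — Convert to polar: |I| = 1.85 A, ∠I = 95.6°.

I = 1.85∠95.6° A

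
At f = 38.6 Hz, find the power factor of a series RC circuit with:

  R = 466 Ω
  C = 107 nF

Step 1 — Angular frequency: ω = 2π·f = 2π·38.6 = 242.5 rad/s.
Step 2 — Component impedances:
  R: Z = R = 466 Ω
  C: Z = 1/(jωC) = -j/(ω·C) = 0 - j3.853e+04 Ω
Step 3 — Series combination: Z_total = R + C = 466 - j3.853e+04 Ω = 3.854e+04∠-89.3° Ω.
Step 4 — Power factor: PF = cos(φ) = Re(Z)/|Z| = 466/3.854e+04 = 0.01209.
Step 5 — Type: Im(Z) = -3.853e+04 ⇒ leading (phase φ = -89.3°).

PF = 0.01209 (leading, φ = -89.3°)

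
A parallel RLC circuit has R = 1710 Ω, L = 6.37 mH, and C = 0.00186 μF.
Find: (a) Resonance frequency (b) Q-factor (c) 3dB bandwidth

Step 1 — Resonance: ω₀ = 1/√(LC) = 1/√(0.00637·1.86e-09) = 2.905e+05 rad/s.
Step 2 — f₀ = ω₀/(2π) = 4.624e+04 Hz.
Step 3 — Parallel Q: Q = R/(ω₀L) = 1710/(2.905e+05·0.00637) = 0.924.
Step 4 — Bandwidth: Δω = ω₀/Q = 3.144e+05 rad/s; BW = Δω/(2π) = 5.004e+04 Hz.

(a) f₀ = 4.624e+04 Hz  (b) Q = 0.924  (c) BW = 5.004e+04 Hz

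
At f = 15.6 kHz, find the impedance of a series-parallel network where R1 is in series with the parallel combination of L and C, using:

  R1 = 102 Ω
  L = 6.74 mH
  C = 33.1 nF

Step 1 — Angular frequency: ω = 2π·f = 2π·1.56e+04 = 9.802e+04 rad/s.
Step 2 — Component impedances:
  R1: Z = R = 102 Ω
  L: Z = jωL = j·9.802e+04·0.00674 = 0 + j660.6 Ω
  C: Z = 1/(jωC) = -j/(ω·C) = 0 - j308.2 Ω
Step 3 — Parallel branch: L || C = 1/(1/L + 1/C) = 0 - j577.8 Ω.
Step 4 — Series with R1: Z_total = R1 + (L || C) = 102 - j577.8 Ω = 586.7∠-80.0° Ω.

Z = 102 - j577.8 Ω = 586.7∠-80.0° Ω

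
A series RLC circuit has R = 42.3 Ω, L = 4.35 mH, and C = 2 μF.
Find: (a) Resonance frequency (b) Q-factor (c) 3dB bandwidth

Step 1 — Resonance condition Im(Z)=0 gives ω₀ = 1/√(LC).
Step 2 — ω₀ = 1/√(0.00435·2e-06) = 1.072e+04 rad/s.
Step 3 — f₀ = ω₀/(2π) = 1706 Hz.
Step 4 — Series Q: Q = ω₀L/R = 1.072e+04·0.00435/42.3 = 1.103.
Step 5 — 3dB bandwidth: Δω = ω₀/Q = 9724 rad/s; BW = Δω/(2π) = 1548 Hz.

(a) f₀ = 1706 Hz  (b) Q = 1.103  (c) BW = 1548 Hz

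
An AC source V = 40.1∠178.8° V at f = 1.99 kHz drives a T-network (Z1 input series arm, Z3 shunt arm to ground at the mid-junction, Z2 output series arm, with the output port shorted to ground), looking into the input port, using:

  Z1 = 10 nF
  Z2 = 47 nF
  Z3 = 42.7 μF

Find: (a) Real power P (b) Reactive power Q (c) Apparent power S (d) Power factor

Step 1 — Angular frequency: ω = 2π·f = 2π·1990 = 1.25e+04 rad/s.
Step 2 — Component impedances:
  Z1: Z = 1/(jωC) = -j/(ω·C) = 0 - j7998 Ω
  Z2: Z = 1/(jωC) = -j/(ω·C) = 0 - j1702 Ω
  Z3: Z = 1/(jωC) = -j/(ω·C) = 0 - j1.873 Ω
Step 3 — With the output port shorted to ground, the output series arm Z2 runs from the junction to ground; the shunt arm Z3 also runs from the junction to ground. They appear in parallel: Z3 || Z2 = 0 - j1.871 Ω.
Step 4 — Series with input arm Z1: Z_in = Z1 + (Z3 || Z2) = 0 - j8000 Ω = 8000∠-90.0° Ω.
Step 5 — Source phasor: V = 40.1∠178.8° V = -40.09 + j0.8398 V.
Step 6 — Current: I = V / Z = -0.000105 - j0.005012 A = 0.005013∠-91.2° A.
Step 7 — Complex power: S = V·I* = 0 - j0.201 VA.
Step 8 — Real power: P = Re(S) = 0 W.
Step 9 — Reactive power: Q = Im(S) = -0.201 VAR.
Step 10 — Apparent power: |S| = 0.201 VA.
Step 11 — Power factor: PF = P/|S| = 0 (leading).

(a) P = 0 W  (b) Q = -0.201 VAR  (c) S = 0.201 VA  (d) PF = 0 (leading)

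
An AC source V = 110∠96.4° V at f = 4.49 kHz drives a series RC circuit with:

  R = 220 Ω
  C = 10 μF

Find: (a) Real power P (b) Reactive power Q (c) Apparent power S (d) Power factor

Step 1 — Angular frequency: ω = 2π·f = 2π·4490 = 2.821e+04 rad/s.
Step 2 — Component impedances:
  R: Z = R = 220 Ω
  C: Z = 1/(jωC) = -j/(ω·C) = 0 - j3.545 Ω
Step 3 — Series combination: Z_total = R + C = 220 - j3.545 Ω = 220∠-0.9° Ω.
Step 4 — Source phasor: V = 110∠96.4° V = -12.26 + j109.3 V.
Step 5 — Current: I = V / Z = -0.06372 + j0.4959 A = 0.4999∠97.3° A.
Step 6 — Complex power: S = V·I* = 54.99 - j0.8859 VA.
Step 7 — Real power: P = Re(S) = 54.99 W.
Step 8 — Reactive power: Q = Im(S) = -0.8859 VAR.
Step 9 — Apparent power: |S| = 54.99 VA.
Step 10 — Power factor: PF = P/|S| = 0.9999 (leading).

(a) P = 54.99 W  (b) Q = -0.8859 VAR  (c) S = 54.99 VA  (d) PF = 0.9999 (leading)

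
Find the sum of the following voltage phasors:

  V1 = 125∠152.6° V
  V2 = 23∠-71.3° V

Step 1 — Convert each phasor to rectangular form:
  V1 = 125·(cos(152.6°) + j·sin(152.6°)) = -111 + j57.52 V
  V2 = 23·(cos(-71.3°) + j·sin(-71.3°)) = 7.374 - j21.79 V
Step 2 — Sum components: V_total = -103.6 + j35.74 V.
Step 3 — Convert to polar: |V_total| = 109.6 V, ∠V_total = 161.0°.

V_total = 109.6∠161.0° V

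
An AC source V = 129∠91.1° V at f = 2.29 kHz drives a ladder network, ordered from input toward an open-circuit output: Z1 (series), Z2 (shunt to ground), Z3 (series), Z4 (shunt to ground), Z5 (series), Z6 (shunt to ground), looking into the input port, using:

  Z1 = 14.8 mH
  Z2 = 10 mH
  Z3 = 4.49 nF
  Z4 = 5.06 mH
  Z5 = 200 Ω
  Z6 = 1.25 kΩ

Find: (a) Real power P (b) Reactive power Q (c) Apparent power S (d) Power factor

Step 1 — Angular frequency: ω = 2π·f = 2π·2290 = 1.439e+04 rad/s.
Step 2 — Component impedances:
  Z1: Z = jωL = j·1.439e+04·0.0148 = 0 + j212.9 Ω
  Z2: Z = jωL = j·1.439e+04·0.01 = 0 + j143.9 Ω
  Z3: Z = 1/(jωC) = -j/(ω·C) = 0 - j1.548e+04 Ω
  Z4: Z = jωL = j·1.439e+04·0.00506 = 0 + j72.81 Ω
  Z5: Z = R = 200 Ω
  Z6: Z = R = 1250 Ω
Step 3 — Ladder network (open output): work backward from the far end, alternating series and parallel combinations. Z_in = 0.0003241 + j358.2 Ω = 358.2∠90.0° Ω.
Step 4 — Source phasor: V = 129∠91.1° V = -2.476 + j129 V.
Step 5 — Current: I = V / Z = 0.3601 + j0.006914 A = 0.3601∠1.1° A.
Step 6 — Complex power: S = V·I* = 4.203e-05 + j46.46 VA.
Step 7 — Real power: P = Re(S) = 4.203e-05 W.
Step 8 — Reactive power: Q = Im(S) = 46.46 VAR.
Step 9 — Apparent power: |S| = 46.46 VA.
Step 10 — Power factor: PF = P/|S| = 9.048e-07 (lagging).

(a) P = 4.203e-05 W  (b) Q = 46.46 VAR  (c) S = 46.46 VA  (d) PF = 9.048e-07 (lagging)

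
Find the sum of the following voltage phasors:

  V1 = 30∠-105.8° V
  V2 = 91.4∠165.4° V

Step 1 — Convert each phasor to rectangular form:
  V1 = 30·(cos(-105.8°) + j·sin(-105.8°)) = -8.168 - j28.87 V
  V2 = 91.4·(cos(165.4°) + j·sin(165.4°)) = -88.45 + j23.04 V
Step 2 — Sum components: V_total = -96.62 - j5.827 V.
Step 3 — Convert to polar: |V_total| = 96.79 V, ∠V_total = -176.5°.

V_total = 96.79∠-176.5° V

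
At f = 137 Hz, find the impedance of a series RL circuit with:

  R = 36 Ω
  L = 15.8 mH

Step 1 — Angular frequency: ω = 2π·f = 2π·137 = 860.8 rad/s.
Step 2 — Component impedances:
  R: Z = R = 36 Ω
  L: Z = jωL = j·860.8·0.0158 = 0 + j13.6 Ω
Step 3 — Series combination: Z_total = R + L = 36 + j13.6 Ω = 38.48∠20.7° Ω.

Z = 36 + j13.6 Ω = 38.48∠20.7° Ω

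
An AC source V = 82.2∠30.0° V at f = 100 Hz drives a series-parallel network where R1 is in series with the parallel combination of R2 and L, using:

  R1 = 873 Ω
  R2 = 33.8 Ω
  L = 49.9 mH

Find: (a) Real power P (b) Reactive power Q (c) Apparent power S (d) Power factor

Step 1 — Angular frequency: ω = 2π·f = 2π·100 = 628.3 rad/s.
Step 2 — Component impedances:
  R1: Z = R = 873 Ω
  R2: Z = R = 33.8 Ω
  L: Z = jωL = j·628.3·0.0499 = 0 + j31.35 Ω
Step 3 — Parallel branch: R2 || L = 1/(1/R2 + 1/L) = 15.63 + j16.85 Ω.
Step 4 — Series with R1: Z_total = R1 + (R2 || L) = 888.6 + j16.85 Ω = 888.8∠1.1° Ω.
Step 5 — Source phasor: V = 82.2∠30.0° V = 71.19 + j41.1 V.
Step 6 — Current: I = V / Z = 0.08096 + j0.04472 A = 0.09249∠28.9° A.
Step 7 — Complex power: S = V·I* = 7.601 + j0.1441 VA.
Step 8 — Real power: P = Re(S) = 7.601 W.
Step 9 — Reactive power: Q = Im(S) = 0.1441 VAR.
Step 10 — Apparent power: |S| = 7.602 VA.
Step 11 — Power factor: PF = P/|S| = 0.9998 (lagging).

(a) P = 7.601 W  (b) Q = 0.1441 VAR  (c) S = 7.602 VA  (d) PF = 0.9998 (lagging)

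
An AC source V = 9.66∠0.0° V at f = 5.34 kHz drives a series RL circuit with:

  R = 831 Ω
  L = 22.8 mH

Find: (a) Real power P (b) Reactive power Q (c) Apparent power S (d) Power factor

Step 1 — Angular frequency: ω = 2π·f = 2π·5340 = 3.355e+04 rad/s.
Step 2 — Component impedances:
  R: Z = R = 831 Ω
  L: Z = jωL = j·3.355e+04·0.0228 = 0 + j765 Ω
Step 3 — Series combination: Z_total = R + L = 831 + j765 Ω = 1130∠42.6° Ω.
Step 4 — Source phasor: V = 9.66∠0.0° V = 9.66 V.
Step 5 — Current: I = V / Z = 0.006292 - j0.005792 A = 0.008552∠-42.6° A.
Step 6 — Complex power: S = V·I* = 0.06078 + j0.05595 VA.
Step 7 — Real power: P = Re(S) = 0.06078 W.
Step 8 — Reactive power: Q = Im(S) = 0.05595 VAR.
Step 9 — Apparent power: |S| = 0.08262 VA.
Step 10 — Power factor: PF = P/|S| = 0.7357 (lagging).

(a) P = 0.06078 W  (b) Q = 0.05595 VAR  (c) S = 0.08262 VA  (d) PF = 0.7357 (lagging)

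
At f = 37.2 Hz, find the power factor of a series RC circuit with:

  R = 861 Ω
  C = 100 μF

Step 1 — Angular frequency: ω = 2π·f = 2π·37.2 = 233.7 rad/s.
Step 2 — Component impedances:
  R: Z = R = 861 Ω
  C: Z = 1/(jωC) = -j/(ω·C) = 0 - j42.78 Ω
Step 3 — Series combination: Z_total = R + C = 861 - j42.78 Ω = 862.1∠-2.8° Ω.
Step 4 — Power factor: PF = cos(φ) = Re(Z)/|Z| = 861/862.06 = 0.9988.
Step 5 — Type: Im(Z) = -42.78 ⇒ leading (phase φ = -2.8°).

PF = 0.9988 (leading, φ = -2.8°)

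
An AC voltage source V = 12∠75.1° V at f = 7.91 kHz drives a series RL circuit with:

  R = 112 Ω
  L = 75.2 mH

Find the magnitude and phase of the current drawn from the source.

Step 1 — Angular frequency: ω = 2π·f = 2π·7910 = 4.97e+04 rad/s.
Step 2 — Component impedances:
  R: Z = R = 112 Ω
  L: Z = jωL = j·4.97e+04·0.0752 = 0 + j3737 Ω
Step 3 — Series combination: Z_total = R + L = 112 + j3737 Ω = 3739∠88.3° Ω.
Step 4 — Source phasor: V = 12∠75.1° V = 3.086 + j11.6 V.
Step 5 — Ohm's law: I = V / Z_total = (3.086 + j11.6) / (112 + j3737) = 0.003125 - j0.000732 A.
Step 6 — Convert to polar: |I| = 0.003209 A, ∠I = -13.2°.

I = 0.003209∠-13.2° A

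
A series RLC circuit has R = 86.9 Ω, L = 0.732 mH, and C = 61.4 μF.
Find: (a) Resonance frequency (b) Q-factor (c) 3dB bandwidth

Step 1 — Resonance: ω₀ = 1/√(LC) = 1/√(0.000732·6.14e-05) = 4717 rad/s.
Step 2 — f₀ = ω₀/(2π) = 750.7 Hz.
Step 3 — Series Q: Q = ω₀L/R = 4717·0.000732/86.9 = 0.03973.
Step 4 — Bandwidth: Δω = ω₀/Q = 1.187e+05 rad/s; BW = Δω/(2π) = 1.889e+04 Hz.

(a) f₀ = 750.7 Hz  (b) Q = 0.03973  (c) BW = 1.889e+04 Hz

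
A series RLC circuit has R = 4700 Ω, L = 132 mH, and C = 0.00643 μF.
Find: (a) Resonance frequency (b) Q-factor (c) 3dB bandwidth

Step 1 — Resonance: ω₀ = 1/√(LC) = 1/√(0.132·6.43e-09) = 3.432e+04 rad/s.
Step 2 — f₀ = ω₀/(2π) = 5463 Hz.
Step 3 — Series Q: Q = ω₀L/R = 3.432e+04·0.132/4700 = 0.964.
Step 4 — Bandwidth: Δω = ω₀/Q = 3.561e+04 rad/s; BW = Δω/(2π) = 5667 Hz.

(a) f₀ = 5463 Hz  (b) Q = 0.964  (c) BW = 5667 Hz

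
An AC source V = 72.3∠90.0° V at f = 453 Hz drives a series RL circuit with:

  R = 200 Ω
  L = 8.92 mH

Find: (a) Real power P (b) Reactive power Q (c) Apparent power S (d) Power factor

Step 1 — Angular frequency: ω = 2π·f = 2π·453 = 2846 rad/s.
Step 2 — Component impedances:
  R: Z = R = 200 Ω
  L: Z = jωL = j·2846·0.00892 = 0 + j25.39 Ω
Step 3 — Series combination: Z_total = R + L = 200 + j25.39 Ω = 201.6∠7.2° Ω.
Step 4 — Source phasor: V = 72.3∠90.0° V = 0 + j72.3 V.
Step 5 — Current: I = V / Z = 0.04516 + j0.3558 A = 0.3586∠82.8° A.
Step 6 — Complex power: S = V·I* = 25.72 + j3.265 VA.
Step 7 — Real power: P = Re(S) = 25.72 W.
Step 8 — Reactive power: Q = Im(S) = 3.265 VAR.
Step 9 — Apparent power: |S| = 25.93 VA.
Step 10 — Power factor: PF = P/|S| = 0.992 (lagging).

(a) P = 25.72 W  (b) Q = 3.265 VAR  (c) S = 25.93 VA  (d) PF = 0.992 (lagging)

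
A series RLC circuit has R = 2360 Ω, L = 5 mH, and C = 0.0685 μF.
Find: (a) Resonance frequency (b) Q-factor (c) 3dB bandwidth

Step 1 — Resonance condition Im(Z)=0 gives ω₀ = 1/√(LC).
Step 2 — ω₀ = 1/√(0.005·6.85e-08) = 5.403e+04 rad/s.
Step 3 — f₀ = ω₀/(2π) = 8600 Hz.
Step 4 — Series Q: Q = ω₀L/R = 5.403e+04·0.005/2360 = 0.1145.
Step 5 — 3dB bandwidth: Δω = ω₀/Q = 4.72e+05 rad/s; BW = Δω/(2π) = 7.512e+04 Hz.

(a) f₀ = 8600 Hz  (b) Q = 0.1145  (c) BW = 7.512e+04 Hz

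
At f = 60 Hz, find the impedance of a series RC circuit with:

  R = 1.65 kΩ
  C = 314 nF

Step 1 — Angular frequency: ω = 2π·f = 2π·60 = 377 rad/s.
Step 2 — Component impedances:
  R: Z = R = 1650 Ω
  C: Z = 1/(jωC) = -j/(ω·C) = 0 - j8448 Ω
Step 3 — Series combination: Z_total = R + C = 1650 - j8448 Ω = 8607∠-78.9° Ω.

Z = 1650 - j8448 Ω = 8607∠-78.9° Ω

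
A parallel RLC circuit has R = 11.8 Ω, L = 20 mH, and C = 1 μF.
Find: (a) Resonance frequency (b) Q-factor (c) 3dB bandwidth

Step 1 — Resonance: ω₀ = 1/√(LC) = 1/√(0.02·1e-06) = 7071 rad/s.
Step 2 — f₀ = ω₀/(2π) = 1125 Hz.
Step 3 — Parallel Q: Q = R/(ω₀L) = 11.8/(7071·0.02) = 0.08344.
Step 4 — Bandwidth: Δω = ω₀/Q = 8.475e+04 rad/s; BW = Δω/(2π) = 1.349e+04 Hz.

(a) f₀ = 1125 Hz  (b) Q = 0.08344  (c) BW = 1.349e+04 Hz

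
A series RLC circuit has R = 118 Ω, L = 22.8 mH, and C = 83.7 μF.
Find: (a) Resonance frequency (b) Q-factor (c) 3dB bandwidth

Step 1 — Resonance condition Im(Z)=0 gives ω₀ = 1/√(LC).
Step 2 — ω₀ = 1/√(0.0228·8.37e-05) = 723.9 rad/s.
Step 3 — f₀ = ω₀/(2π) = 115.2 Hz.
Step 4 — Series Q: Q = ω₀L/R = 723.9·0.0228/118 = 0.1399.
Step 5 — 3dB bandwidth: Δω = ω₀/Q = 5175 rad/s; BW = Δω/(2π) = 823.7 Hz.

(a) f₀ = 115.2 Hz  (b) Q = 0.1399  (c) BW = 823.7 Hz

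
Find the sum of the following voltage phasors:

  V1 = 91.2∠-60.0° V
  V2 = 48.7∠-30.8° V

Step 1 — Convert each phasor to rectangular form:
  V1 = 91.2·(cos(-60.0°) + j·sin(-60.0°)) = 45.6 - j78.98 V
  V2 = 48.7·(cos(-30.8°) + j·sin(-30.8°)) = 41.83 - j24.94 V
Step 2 — Sum components: V_total = 87.43 - j103.9 V.
Step 3 — Convert to polar: |V_total| = 135.8 V, ∠V_total = -49.9°.

V_total = 135.8∠-49.9° V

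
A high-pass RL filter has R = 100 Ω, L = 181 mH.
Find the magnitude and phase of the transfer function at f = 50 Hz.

Step 1 — Angular frequency: ω = 2π·50 = 314.2 rad/s.
Step 2 — Transfer function: H(jω) = jωL/(R + jωL).
Step 3 — Numerator jωL = j·56.86; denominator R + jωL = 100 + j56.86.
Step 4 — H = 0.2443 + j0.4297.
Step 5 — Magnitude: |H| = 0.4943 (-6.1 dB); phase: φ = 60.4°.

|H| = 0.4943 (-6.1 dB), φ = 60.4°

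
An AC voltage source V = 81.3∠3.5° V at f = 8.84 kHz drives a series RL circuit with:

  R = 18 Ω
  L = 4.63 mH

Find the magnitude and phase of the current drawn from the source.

Step 1 — Angular frequency: ω = 2π·f = 2π·8840 = 5.554e+04 rad/s.
Step 2 — Component impedances:
  R: Z = R = 18 Ω
  L: Z = jωL = j·5.554e+04·0.00463 = 0 + j257.2 Ω
Step 3 — Series combination: Z_total = R + L = 18 + j257.2 Ω = 257.8∠86.0° Ω.
Step 4 — Source phasor: V = 81.3∠3.5° V = 81.15 + j4.963 V.
Step 5 — Ohm's law: I = V / Z_total = (81.15 + j4.963) / (18 + j257.2) = 0.04118 - j0.3127 A.
Step 6 — Convert to polar: |I| = 0.3154 A, ∠I = -82.5°.

I = 0.3154∠-82.5° A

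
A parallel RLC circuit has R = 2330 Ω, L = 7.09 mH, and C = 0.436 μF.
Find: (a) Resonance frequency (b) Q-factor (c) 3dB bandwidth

Step 1 — Resonance: ω₀ = 1/√(LC) = 1/√(0.00709·4.36e-07) = 1.799e+04 rad/s.
Step 2 — f₀ = ω₀/(2π) = 2863 Hz.
Step 3 — Parallel Q: Q = R/(ω₀L) = 2330/(1.799e+04·0.00709) = 18.27.
Step 4 — Bandwidth: Δω = ω₀/Q = 984.4 rad/s; BW = Δω/(2π) = 156.7 Hz.

(a) f₀ = 2863 Hz  (b) Q = 18.27  (c) BW = 156.7 Hz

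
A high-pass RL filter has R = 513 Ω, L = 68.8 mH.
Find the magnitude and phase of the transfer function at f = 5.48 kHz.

Step 1 — Angular frequency: ω = 2π·5480 = 3.443e+04 rad/s.
Step 2 — Transfer function: H(jω) = jωL/(R + jωL).
Step 3 — Numerator jωL = j·2369; denominator R + jωL = 513 + j2369.
Step 4 — H = 0.9552 + j0.2069.
Step 5 — Magnitude: |H| = 0.9773 (-0.2 dB); phase: φ = 12.2°.

|H| = 0.9773 (-0.2 dB), φ = 12.2°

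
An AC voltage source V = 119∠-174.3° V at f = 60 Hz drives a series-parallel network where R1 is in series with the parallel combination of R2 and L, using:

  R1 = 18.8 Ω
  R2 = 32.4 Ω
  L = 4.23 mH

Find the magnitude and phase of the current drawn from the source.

Step 1 — Angular frequency: ω = 2π·f = 2π·60 = 377 rad/s.
Step 2 — Component impedances:
  R1: Z = R = 18.8 Ω
  R2: Z = R = 32.4 Ω
  L: Z = jωL = j·377·0.00423 = 0 + j1.595 Ω
Step 3 — Parallel branch: R2 || L = 1/(1/R2 + 1/L) = 0.0783 + j1.591 Ω.
Step 4 — Series with R1: Z_total = R1 + (R2 || L) = 18.88 + j1.591 Ω = 18.95∠4.8° Ω.
Step 5 — Source phasor: V = 119∠-174.3° V = -118.4 - j11.82 V.
Step 6 — Ohm's law: I = V / Z_total = (-118.4 - j11.82) / (18.88 + j1.591) = -6.281 - j0.09682 A.
Step 7 — Convert to polar: |I| = 6.281 A, ∠I = -179.1°.

I = 6.281∠-179.1° A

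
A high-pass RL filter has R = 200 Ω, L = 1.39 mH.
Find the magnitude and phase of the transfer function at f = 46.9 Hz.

Step 1 — Angular frequency: ω = 2π·46.9 = 294.7 rad/s.
Step 2 — Transfer function: H(jω) = jωL/(R + jωL).
Step 3 — Numerator jωL = j·0.4096; denominator R + jωL = 200 + j0.4096.
Step 4 — H = 4.194e-06 + j0.002048.
Step 5 — Magnitude: |H| = 0.002048 (-53.8 dB); phase: φ = 89.9°.

|H| = 0.002048 (-53.8 dB), φ = 89.9°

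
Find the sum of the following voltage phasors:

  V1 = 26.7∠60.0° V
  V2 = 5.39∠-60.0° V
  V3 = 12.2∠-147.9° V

Step 1 — Convert each phasor to rectangular form:
  V1 = 26.7·(cos(60.0°) + j·sin(60.0°)) = 13.35 + j23.12 V
  V2 = 5.39·(cos(-60.0°) + j·sin(-60.0°)) = 2.695 - j4.668 V
  V3 = 12.2·(cos(-147.9°) + j·sin(-147.9°)) = -10.33 - j6.483 V
Step 2 — Sum components: V_total = 5.71 + j11.97 V.
Step 3 — Convert to polar: |V_total| = 13.26 V, ∠V_total = 64.5°.

V_total = 13.26∠64.5° V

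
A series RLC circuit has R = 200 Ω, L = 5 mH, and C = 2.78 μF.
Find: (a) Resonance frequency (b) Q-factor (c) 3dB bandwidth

Step 1 — Resonance condition Im(Z)=0 gives ω₀ = 1/√(LC).
Step 2 — ω₀ = 1/√(0.005·2.78e-06) = 8482 rad/s.
Step 3 — f₀ = ω₀/(2π) = 1350 Hz.
Step 4 — Series Q: Q = ω₀L/R = 8482·0.005/200 = 0.212.
Step 5 — 3dB bandwidth: Δω = ω₀/Q = 4e+04 rad/s; BW = Δω/(2π) = 6366 Hz.

(a) f₀ = 1350 Hz  (b) Q = 0.212  (c) BW = 6366 Hz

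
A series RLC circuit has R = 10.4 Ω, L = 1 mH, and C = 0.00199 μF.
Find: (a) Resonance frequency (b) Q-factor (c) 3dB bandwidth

Step 1 — Resonance condition Im(Z)=0 gives ω₀ = 1/√(LC).
Step 2 — ω₀ = 1/√(0.001·1.99e-09) = 7.089e+05 rad/s.
Step 3 — f₀ = ω₀/(2π) = 1.128e+05 Hz.
Step 4 — Series Q: Q = ω₀L/R = 7.089e+05·0.001/10.4 = 68.16.
Step 5 — 3dB bandwidth: Δω = ω₀/Q = 1.04e+04 rad/s; BW = Δω/(2π) = 1655 Hz.

(a) f₀ = 1.128e+05 Hz  (b) Q = 68.16  (c) BW = 1655 Hz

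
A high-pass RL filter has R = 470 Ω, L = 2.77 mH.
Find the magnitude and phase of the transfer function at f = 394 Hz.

Step 1 — Angular frequency: ω = 2π·394 = 2476 rad/s.
Step 2 — Transfer function: H(jω) = jωL/(R + jωL).
Step 3 — Numerator jωL = j·6.857; denominator R + jωL = 470 + j6.857.
Step 4 — H = 0.0002128 + j0.01459.
Step 5 — Magnitude: |H| = 0.01459 (-36.7 dB); phase: φ = 89.2°.

|H| = 0.01459 (-36.7 dB), φ = 89.2°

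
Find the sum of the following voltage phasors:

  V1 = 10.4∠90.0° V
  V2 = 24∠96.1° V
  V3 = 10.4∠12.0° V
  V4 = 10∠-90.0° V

Step 1 — Convert each phasor to rectangular form:
  V1 = 10.4·(cos(90.0°) + j·sin(90.0°)) = 0 + j10.4 V
  V2 = 24·(cos(96.1°) + j·sin(96.1°)) = -2.55 + j23.86 V
  V3 = 10.4·(cos(12.0°) + j·sin(12.0°)) = 10.17 + j2.162 V
  V4 = 10·(cos(-90.0°) + j·sin(-90.0°)) = 0 - j10 V
Step 2 — Sum components: V_total = 7.622 + j26.43 V.
Step 3 — Convert to polar: |V_total| = 27.5 V, ∠V_total = 73.9°.

V_total = 27.5∠73.9° V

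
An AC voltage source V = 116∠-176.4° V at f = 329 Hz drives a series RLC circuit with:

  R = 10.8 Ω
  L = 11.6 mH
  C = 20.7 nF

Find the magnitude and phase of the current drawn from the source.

Step 1 — Angular frequency: ω = 2π·f = 2π·329 = 2067 rad/s.
Step 2 — Component impedances:
  R: Z = R = 10.8 Ω
  L: Z = jωL = j·2067·0.0116 = 0 + j23.98 Ω
  C: Z = 1/(jωC) = -j/(ω·C) = 0 - j2.337e+04 Ω
Step 3 — Series combination: Z_total = R + L + C = 10.8 - j2.335e+04 Ω = 2.335e+04∠-90.0° Ω.
Step 4 — Source phasor: V = 116∠-176.4° V = -115.8 - j7.284 V.
Step 5 — Ohm's law: I = V / Z_total = (-115.8 - j7.284) / (10.8 - j2.335e+04) = 0.0003097 - j0.004959 A.
Step 6 — Convert to polar: |I| = 0.004969 A, ∠I = -86.4°.

I = 0.004969∠-86.4° A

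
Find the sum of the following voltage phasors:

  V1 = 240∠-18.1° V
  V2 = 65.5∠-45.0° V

Step 1 — Convert each phasor to rectangular form:
  V1 = 240·(cos(-18.1°) + j·sin(-18.1°)) = 228.1 - j74.56 V
  V2 = 65.5·(cos(-45.0°) + j·sin(-45.0°)) = 46.32 - j46.32 V
Step 2 — Sum components: V_total = 274.4 - j120.9 V.
Step 3 — Convert to polar: |V_total| = 299.9 V, ∠V_total = -23.8°.

V_total = 299.9∠-23.8° V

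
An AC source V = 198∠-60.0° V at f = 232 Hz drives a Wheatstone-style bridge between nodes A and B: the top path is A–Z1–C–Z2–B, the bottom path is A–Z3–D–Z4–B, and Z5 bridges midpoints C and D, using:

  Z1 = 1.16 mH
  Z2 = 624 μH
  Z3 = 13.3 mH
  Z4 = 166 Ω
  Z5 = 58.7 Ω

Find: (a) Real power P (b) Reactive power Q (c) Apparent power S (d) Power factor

Step 1 — Angular frequency: ω = 2π·f = 2π·232 = 1458 rad/s.
Step 2 — Component impedances:
  Z1: Z = jωL = j·1458·0.00116 = 0 + j1.691 Ω
  Z2: Z = jωL = j·1458·0.000624 = 0 + j0.9096 Ω
  Z3: Z = jωL = j·1458·0.0133 = 0 + j19.39 Ω
  Z4: Z = R = 166 Ω
  Z5: Z = R = 58.7 Ω
Step 3 — Bridge requires nodal analysis (the Z5 bridge couples midpoints C and D, so the two paths cannot be reduced to a simple series/parallel combination). Setting node B to ground and injecting 1 A at node A, the 3-node admittance system at A, C, D solves to V_A = Z_AB = 0.07295 + j2.567 Ω = 2.568∠88.4° Ω.
Step 4 — Source phasor: V = 198∠-60.0° V = 99 - j171.5 V.
Step 5 — Current: I = V / Z = -65.66 - j40.44 A = 77.11∠-148.4° A.
Step 6 — Complex power: S = V·I* = 433.8 + j1.526e+04 VA.
Step 7 — Real power: P = Re(S) = 433.8 W.
Step 8 — Reactive power: Q = Im(S) = 1.526e+04 VAR.
Step 9 — Apparent power: |S| = 1.527e+04 VA.
Step 10 — Power factor: PF = P/|S| = 0.02841 (lagging).

(a) P = 433.8 W  (b) Q = 1.526e+04 VAR  (c) S = 1.527e+04 VA  (d) PF = 0.02841 (lagging)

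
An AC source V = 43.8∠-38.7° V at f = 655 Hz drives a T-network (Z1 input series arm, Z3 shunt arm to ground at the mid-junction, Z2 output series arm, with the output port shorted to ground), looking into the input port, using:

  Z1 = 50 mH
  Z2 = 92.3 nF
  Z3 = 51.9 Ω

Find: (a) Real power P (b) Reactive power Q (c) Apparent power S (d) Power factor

Step 1 — Angular frequency: ω = 2π·f = 2π·655 = 4115 rad/s.
Step 2 — Component impedances:
  Z1: Z = jωL = j·4115·0.05 = 0 + j205.8 Ω
  Z2: Z = 1/(jωC) = -j/(ω·C) = 0 - j2633 Ω
  Z3: Z = R = 51.9 Ω
Step 3 — With the output port shorted to ground, the output series arm Z2 runs from the junction to ground; the shunt arm Z3 also runs from the junction to ground. They appear in parallel: Z3 || Z2 = 51.88 - j1.023 Ω.
Step 4 — Series with input arm Z1: Z_in = Z1 + (Z3 || Z2) = 51.88 + j204.8 Ω = 211.2∠75.8° Ω.
Step 5 — Source phasor: V = 43.8∠-38.7° V = 34.18 - j27.39 V.
Step 6 — Current: I = V / Z = -0.08593 - j0.1887 A = 0.2074∠-114.5° A.
Step 7 — Complex power: S = V·I* = 2.231 + j8.804 VA.
Step 8 — Real power: P = Re(S) = 2.231 W.
Step 9 — Reactive power: Q = Im(S) = 8.804 VAR.
Step 10 — Apparent power: |S| = 9.083 VA.
Step 11 — Power factor: PF = P/|S| = 0.2456 (lagging).

(a) P = 2.231 W  (b) Q = 8.804 VAR  (c) S = 9.083 VA  (d) PF = 0.2456 (lagging)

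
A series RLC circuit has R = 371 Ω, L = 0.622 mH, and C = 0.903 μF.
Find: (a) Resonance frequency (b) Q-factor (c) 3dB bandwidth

Step 1 — Resonance: ω₀ = 1/√(LC) = 1/√(0.000622·9.03e-07) = 4.219e+04 rad/s.
Step 2 — f₀ = ω₀/(2π) = 6716 Hz.
Step 3 — Series Q: Q = ω₀L/R = 4.219e+04·0.000622/371 = 0.07074.
Step 4 — Bandwidth: Δω = ω₀/Q = 5.965e+05 rad/s; BW = Δω/(2π) = 9.493e+04 Hz.

(a) f₀ = 6716 Hz  (b) Q = 0.07074  (c) BW = 9.493e+04 Hz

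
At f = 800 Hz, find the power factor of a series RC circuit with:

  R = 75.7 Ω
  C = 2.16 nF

Step 1 — Angular frequency: ω = 2π·f = 2π·800 = 5027 rad/s.
Step 2 — Component impedances:
  R: Z = R = 75.7 Ω
  C: Z = 1/(jωC) = -j/(ω·C) = 0 - j9.21e+04 Ω
Step 3 — Series combination: Z_total = R + C = 75.7 - j9.21e+04 Ω = 9.21e+04∠-90.0° Ω.
Step 4 — Power factor: PF = cos(φ) = Re(Z)/|Z| = 75.7/9.21e+04 = 0.0008219.
Step 5 — Type: Im(Z) = -9.21e+04 ⇒ leading (phase φ = -90.0°).

PF = 0.0008219 (leading, φ = -90.0°)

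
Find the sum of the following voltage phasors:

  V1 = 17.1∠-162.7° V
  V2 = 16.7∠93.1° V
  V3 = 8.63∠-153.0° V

Step 1 — Convert each phasor to rectangular form:
  V1 = 17.1·(cos(-162.7°) + j·sin(-162.7°)) = -16.33 - j5.085 V
  V2 = 16.7·(cos(93.1°) + j·sin(93.1°)) = -0.9031 + j16.68 V
  V3 = 8.63·(cos(-153.0°) + j·sin(-153.0°)) = -7.689 - j3.918 V
Step 2 — Sum components: V_total = -24.92 + j7.673 V.
Step 3 — Convert to polar: |V_total| = 26.07 V, ∠V_total = 162.9°.

V_total = 26.07∠162.9° V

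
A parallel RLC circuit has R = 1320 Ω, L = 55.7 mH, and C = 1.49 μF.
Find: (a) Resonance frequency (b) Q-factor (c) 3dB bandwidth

Step 1 — Resonance: ω₀ = 1/√(LC) = 1/√(0.0557·1.49e-06) = 3471 rad/s.
Step 2 — f₀ = ω₀/(2π) = 552.5 Hz.
Step 3 — Parallel Q: Q = R/(ω₀L) = 1320/(3471·0.0557) = 6.827.
Step 4 — Bandwidth: Δω = ω₀/Q = 508.4 rad/s; BW = Δω/(2π) = 80.92 Hz.

(a) f₀ = 552.5 Hz  (b) Q = 6.827  (c) BW = 80.92 Hz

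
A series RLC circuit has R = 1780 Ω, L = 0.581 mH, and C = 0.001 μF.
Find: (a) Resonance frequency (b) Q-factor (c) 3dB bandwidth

Step 1 — Resonance: ω₀ = 1/√(LC) = 1/√(0.000581·1e-09) = 1.312e+06 rad/s.
Step 2 — f₀ = ω₀/(2π) = 2.088e+05 Hz.
Step 3 — Series Q: Q = ω₀L/R = 1.312e+06·0.000581/1780 = 0.4282.
Step 4 — Bandwidth: Δω = ω₀/Q = 3.064e+06 rad/s; BW = Δω/(2π) = 4.876e+05 Hz.

(a) f₀ = 2.088e+05 Hz  (b) Q = 0.4282  (c) BW = 4.876e+05 Hz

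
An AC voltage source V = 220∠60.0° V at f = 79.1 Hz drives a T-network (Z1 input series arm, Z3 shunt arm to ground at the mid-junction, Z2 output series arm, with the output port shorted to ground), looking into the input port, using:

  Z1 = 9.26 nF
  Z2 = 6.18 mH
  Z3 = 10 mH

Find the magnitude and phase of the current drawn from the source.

Step 1 — Angular frequency: ω = 2π·f = 2π·79.1 = 497 rad/s.
Step 2 — Component impedances:
  Z1: Z = 1/(jωC) = -j/(ω·C) = 0 - j2.173e+05 Ω
  Z2: Z = jωL = j·497·0.00618 = 0 + j3.071 Ω
  Z3: Z = jωL = j·497·0.01 = 0 + j4.97 Ω
Step 3 — With the output port shorted to ground, the output series arm Z2 runs from the junction to ground; the shunt arm Z3 also runs from the junction to ground. They appear in parallel: Z3 || Z2 = 0 + j1.898 Ω.
Step 4 — Series with input arm Z1: Z_in = Z1 + (Z3 || Z2) = 0 - j2.173e+05 Ω = 2.173e+05∠-90.0° Ω.
Step 5 — Source phasor: V = 220∠60.0° V = 110 + j190.5 V.
Step 6 — Ohm's law: I = V / Z_total = (110 + j190.5) / (0 - j2.173e+05) = -0.0008768 + j0.0005062 A.
Step 7 — Convert to polar: |I| = 0.001012 A, ∠I = 150.0°.

I = 0.001012∠150.0° A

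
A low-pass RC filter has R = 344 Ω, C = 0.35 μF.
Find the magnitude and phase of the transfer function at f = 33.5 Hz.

Step 1 — Angular frequency: ω = 2π·33.5 = 210.5 rad/s.
Step 2 — Transfer function: H(jω) = 1/(1 + jωRC).
Step 3 — Denominator: 1 + jωRC = 1 + j·210.5·344·3.5e-07 = 1 + j0.02534.
Step 4 — H = 0.9994 - j0.02533.
Step 5 — Magnitude: |H| = 0.9997 (-0.0 dB); phase: φ = -1.5°.

|H| = 0.9997 (-0.0 dB), φ = -1.5°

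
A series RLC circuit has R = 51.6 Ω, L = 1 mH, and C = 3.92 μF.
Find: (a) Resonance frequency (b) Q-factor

Step 1 — Resonance condition Im(Z)=0 gives ω₀ = 1/√(LC).
Step 2 — ω₀ = 1/√(0.001·3.92e-06) = 1.597e+04 rad/s.
Step 3 — f₀ = ω₀/(2π) = 2542 Hz.
Step 4 — Series Q: Q = ω₀L/R = 1.597e+04·0.001/51.6 = 0.3095.

(a) f₀ = 2542 Hz  (b) Q = 0.3095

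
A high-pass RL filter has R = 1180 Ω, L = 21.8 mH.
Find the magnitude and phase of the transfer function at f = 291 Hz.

Step 1 — Angular frequency: ω = 2π·291 = 1828 rad/s.
Step 2 — Transfer function: H(jω) = jωL/(R + jωL).
Step 3 — Numerator jωL = j·39.86; denominator R + jωL = 1180 + j39.86.
Step 4 — H = 0.00114 + j0.03374.
Step 5 — Magnitude: |H| = 0.03376 (-29.4 dB); phase: φ = 88.1°.

|H| = 0.03376 (-29.4 dB), φ = 88.1°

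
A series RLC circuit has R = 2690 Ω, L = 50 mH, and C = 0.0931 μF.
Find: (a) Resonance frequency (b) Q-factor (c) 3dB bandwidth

Step 1 — Resonance: ω₀ = 1/√(LC) = 1/√(0.05·9.31e-08) = 1.466e+04 rad/s.
Step 2 — f₀ = ω₀/(2π) = 2333 Hz.
Step 3 — Series Q: Q = ω₀L/R = 1.466e+04·0.05/2690 = 0.2724.
Step 4 — Bandwidth: Δω = ω₀/Q = 5.38e+04 rad/s; BW = Δω/(2π) = 8563 Hz.

(a) f₀ = 2333 Hz  (b) Q = 0.2724  (c) BW = 8563 Hz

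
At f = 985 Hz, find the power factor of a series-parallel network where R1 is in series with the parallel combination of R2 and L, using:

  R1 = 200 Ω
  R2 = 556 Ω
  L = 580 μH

Step 1 — Angular frequency: ω = 2π·f = 2π·985 = 6189 rad/s.
Step 2 — Component impedances:
  R1: Z = R = 200 Ω
  R2: Z = R = 556 Ω
  L: Z = jωL = j·6189·0.00058 = 0 + j3.59 Ω
Step 3 — Parallel branch: R2 || L = 1/(1/R2 + 1/L) = 0.02317 + j3.589 Ω.
Step 4 — Series with R1: Z_total = R1 + (R2 || L) = 200 + j3.589 Ω = 200.1∠1.0° Ω.
Step 5 — Power factor: PF = cos(φ) = Re(Z)/|Z| = 200.02/200.06 = 0.9998.
Step 6 — Type: Im(Z) = 3.589 ⇒ lagging (phase φ = 1.0°).

PF = 0.9998 (lagging, φ = 1.0°)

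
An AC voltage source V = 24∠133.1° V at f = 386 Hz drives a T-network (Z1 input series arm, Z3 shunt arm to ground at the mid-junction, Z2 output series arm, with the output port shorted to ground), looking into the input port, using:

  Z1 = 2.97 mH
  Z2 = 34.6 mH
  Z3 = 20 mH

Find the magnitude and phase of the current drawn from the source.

Step 1 — Angular frequency: ω = 2π·f = 2π·386 = 2425 rad/s.
Step 2 — Component impedances:
  Z1: Z = jωL = j·2425·0.00297 = 0 + j7.203 Ω
  Z2: Z = jωL = j·2425·0.0346 = 0 + j83.92 Ω
  Z3: Z = jωL = j·2425·0.02 = 0 + j48.51 Ω
Step 3 — With the output port shorted to ground, the output series arm Z2 runs from the junction to ground; the shunt arm Z3 also runs from the junction to ground. They appear in parallel: Z3 || Z2 = 0 + j30.74 Ω.
Step 4 — Series with input arm Z1: Z_in = Z1 + (Z3 || Z2) = 0 + j37.94 Ω = 37.94∠90.0° Ω.
Step 5 — Source phasor: V = 24∠133.1° V = -16.4 + j17.52 V.
Step 6 — Ohm's law: I = V / Z_total = (-16.4 + j17.52) / (0 + j37.94) = 0.4619 + j0.4322 A.
Step 7 — Convert to polar: |I| = 0.6326 A, ∠I = 43.1°.

I = 0.6326∠43.1° A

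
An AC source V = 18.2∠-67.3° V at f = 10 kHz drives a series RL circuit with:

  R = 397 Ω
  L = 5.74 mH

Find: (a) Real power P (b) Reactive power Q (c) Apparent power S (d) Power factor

Step 1 — Angular frequency: ω = 2π·f = 2π·1e+04 = 6.283e+04 rad/s.
Step 2 — Component impedances:
  R: Z = R = 397 Ω
  L: Z = jωL = j·6.283e+04·0.00574 = 0 + j360.7 Ω
Step 3 — Series combination: Z_total = R + L = 397 + j360.7 Ω = 536.4∠42.3° Ω.
Step 4 — Source phasor: V = 18.2∠-67.3° V = 7.023 - j16.79 V.
Step 5 — Current: I = V / Z = -0.01136 - j0.03198 A = 0.03393∠-109.6° A.
Step 6 — Complex power: S = V·I* = 0.4571 + j0.4153 VA.
Step 7 — Real power: P = Re(S) = 0.4571 W.
Step 8 — Reactive power: Q = Im(S) = 0.4153 VAR.
Step 9 — Apparent power: |S| = 0.6176 VA.
Step 10 — Power factor: PF = P/|S| = 0.7402 (lagging).

(a) P = 0.4571 W  (b) Q = 0.4153 VAR  (c) S = 0.6176 VA  (d) PF = 0.7402 (lagging)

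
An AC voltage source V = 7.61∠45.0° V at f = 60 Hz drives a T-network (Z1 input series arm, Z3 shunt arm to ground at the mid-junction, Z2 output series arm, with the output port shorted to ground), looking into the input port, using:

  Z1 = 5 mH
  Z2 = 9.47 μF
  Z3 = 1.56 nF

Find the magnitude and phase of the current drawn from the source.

Step 1 — Angular frequency: ω = 2π·f = 2π·60 = 377 rad/s.
Step 2 — Component impedances:
  Z1: Z = jωL = j·377·0.005 = 0 + j1.885 Ω
  Z2: Z = 1/(jωC) = -j/(ω·C) = 0 - j280.1 Ω
  Z3: Z = 1/(jωC) = -j/(ω·C) = 0 - j1.7e+06 Ω
Step 3 — With the output port shorted to ground, the output series arm Z2 runs from the junction to ground; the shunt arm Z3 also runs from the junction to ground. They appear in parallel: Z3 || Z2 = 0 - j280.1 Ω.
Step 4 — Series with input arm Z1: Z_in = Z1 + (Z3 || Z2) = 0 - j278.2 Ω = 278.2∠-90.0° Ω.
Step 5 — Source phasor: V = 7.61∠45.0° V = 5.381 + j5.381 V.
Step 6 — Ohm's law: I = V / Z_total = (5.381 + j5.381) / (0 - j278.2) = -0.01934 + j0.01934 A.
Step 7 — Convert to polar: |I| = 0.02736 A, ∠I = 135.0°.

I = 0.02736∠135.0° A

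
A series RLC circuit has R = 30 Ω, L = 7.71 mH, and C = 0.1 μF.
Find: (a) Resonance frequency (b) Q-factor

Step 1 — Resonance condition Im(Z)=0 gives ω₀ = 1/√(LC).
Step 2 — ω₀ = 1/√(0.00771·1e-07) = 3.601e+04 rad/s.
Step 3 — f₀ = ω₀/(2π) = 5732 Hz.
Step 4 — Series Q: Q = ω₀L/R = 3.601e+04·0.00771/30 = 9.256.

(a) f₀ = 5732 Hz  (b) Q = 9.256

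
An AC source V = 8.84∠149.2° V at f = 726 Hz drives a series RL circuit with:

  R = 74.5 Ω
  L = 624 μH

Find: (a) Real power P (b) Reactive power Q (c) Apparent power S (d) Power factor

Step 1 — Angular frequency: ω = 2π·f = 2π·726 = 4562 rad/s.
Step 2 — Component impedances:
  R: Z = R = 74.5 Ω
  L: Z = jωL = j·4562·0.000624 = 0 + j2.846 Ω
Step 3 — Series combination: Z_total = R + L = 74.5 + j2.846 Ω = 74.55∠2.2° Ω.
Step 4 — Source phasor: V = 8.84∠149.2° V = -7.593 + j4.526 V.
Step 5 — Current: I = V / Z = -0.09946 + j0.06456 A = 0.1186∠147.0° A.
Step 6 — Complex power: S = V·I* = 1.047 + j0.04002 VA.
Step 7 — Real power: P = Re(S) = 1.047 W.
Step 8 — Reactive power: Q = Im(S) = 0.04002 VAR.
Step 9 — Apparent power: |S| = 1.048 VA.
Step 10 — Power factor: PF = P/|S| = 0.9993 (lagging).

(a) P = 1.047 W  (b) Q = 0.04002 VAR  (c) S = 1.048 VA  (d) PF = 0.9993 (lagging)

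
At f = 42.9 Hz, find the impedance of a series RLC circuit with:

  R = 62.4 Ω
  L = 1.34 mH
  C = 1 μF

Step 1 — Angular frequency: ω = 2π·f = 2π·42.9 = 269.5 rad/s.
Step 2 — Component impedances:
  R: Z = R = 62.4 Ω
  L: Z = jωL = j·269.5·0.00134 = 0 + j0.3612 Ω
  C: Z = 1/(jωC) = -j/(ω·C) = 0 - j3710 Ω
Step 3 — Series combination: Z_total = R + L + C = 62.4 - j3710 Ω = 3710∠-89.0° Ω.

Z = 62.4 - j3710 Ω = 3710∠-89.0° Ω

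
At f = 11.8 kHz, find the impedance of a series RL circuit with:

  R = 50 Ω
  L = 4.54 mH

Step 1 — Angular frequency: ω = 2π·f = 2π·1.18e+04 = 7.414e+04 rad/s.
Step 2 — Component impedances:
  R: Z = R = 50 Ω
  L: Z = jωL = j·7.414e+04·0.00454 = 0 + j336.6 Ω
Step 3 — Series combination: Z_total = R + L = 50 + j336.6 Ω = 340.3∠81.6° Ω.

Z = 50 + j336.6 Ω = 340.3∠81.6° Ω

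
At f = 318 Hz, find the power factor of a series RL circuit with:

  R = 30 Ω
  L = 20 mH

Step 1 — Angular frequency: ω = 2π·f = 2π·318 = 1998 rad/s.
Step 2 — Component impedances:
  R: Z = R = 30 Ω
  L: Z = jωL = j·1998·0.02 = 0 + j39.96 Ω
Step 3 — Series combination: Z_total = R + L = 30 + j39.96 Ω = 49.97∠53.1° Ω.
Step 4 — Power factor: PF = cos(φ) = Re(Z)/|Z| = 30/49.97 = 0.6004.
Step 5 — Type: Im(Z) = 39.96 ⇒ lagging (phase φ = 53.1°).

PF = 0.6004 (lagging, φ = 53.1°)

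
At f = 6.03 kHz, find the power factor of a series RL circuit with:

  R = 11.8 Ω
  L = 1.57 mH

Step 1 — Angular frequency: ω = 2π·f = 2π·6030 = 3.789e+04 rad/s.
Step 2 — Component impedances:
  R: Z = R = 11.8 Ω
  L: Z = jωL = j·3.789e+04·0.00157 = 0 + j59.48 Ω
Step 3 — Series combination: Z_total = R + L = 11.8 + j59.48 Ω = 60.64∠78.8° Ω.
Step 4 — Power factor: PF = cos(φ) = Re(Z)/|Z| = 11.8/60.64 = 0.1946.
Step 5 — Type: Im(Z) = 59.48 ⇒ lagging (phase φ = 78.8°).

PF = 0.1946 (lagging, φ = 78.8°)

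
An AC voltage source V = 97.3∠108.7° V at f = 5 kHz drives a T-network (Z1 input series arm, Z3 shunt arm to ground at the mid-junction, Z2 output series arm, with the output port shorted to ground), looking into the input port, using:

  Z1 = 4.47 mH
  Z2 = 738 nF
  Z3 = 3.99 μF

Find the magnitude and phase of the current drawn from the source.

Step 1 — Angular frequency: ω = 2π·f = 2π·5000 = 3.142e+04 rad/s.
Step 2 — Component impedances:
  Z1: Z = jωL = j·3.142e+04·0.00447 = 0 + j140.4 Ω
  Z2: Z = 1/(jωC) = -j/(ω·C) = 0 - j43.13 Ω
  Z3: Z = 1/(jωC) = -j/(ω·C) = 0 - j7.978 Ω
Step 3 — With the output port shorted to ground, the output series arm Z2 runs from the junction to ground; the shunt arm Z3 also runs from the junction to ground. They appear in parallel: Z3 || Z2 = 0 - j6.732 Ω.
Step 4 — Series with input arm Z1: Z_in = Z1 + (Z3 || Z2) = 0 + j133.7 Ω = 133.7∠90.0° Ω.
Step 5 — Source phasor: V = 97.3∠108.7° V = -31.2 + j92.16 V.
Step 6 — Ohm's law: I = V / Z_total = (-31.2 + j92.16) / (0 + j133.7) = 0.6893 + j0.2333 A.
Step 7 — Convert to polar: |I| = 0.7278 A, ∠I = 18.7°.

I = 0.7278∠18.7° A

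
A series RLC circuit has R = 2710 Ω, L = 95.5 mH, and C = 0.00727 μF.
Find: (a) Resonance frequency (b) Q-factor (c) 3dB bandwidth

Step 1 — Resonance condition Im(Z)=0 gives ω₀ = 1/√(LC).
Step 2 — ω₀ = 1/√(0.0955·7.27e-09) = 3.795e+04 rad/s.
Step 3 — f₀ = ω₀/(2π) = 6040 Hz.
Step 4 — Series Q: Q = ω₀L/R = 3.795e+04·0.0955/2710 = 1.337.
Step 5 — 3dB bandwidth: Δω = ω₀/Q = 2.838e+04 rad/s; BW = Δω/(2π) = 4516 Hz.

(a) f₀ = 6040 Hz  (b) Q = 1.337  (c) BW = 4516 Hz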